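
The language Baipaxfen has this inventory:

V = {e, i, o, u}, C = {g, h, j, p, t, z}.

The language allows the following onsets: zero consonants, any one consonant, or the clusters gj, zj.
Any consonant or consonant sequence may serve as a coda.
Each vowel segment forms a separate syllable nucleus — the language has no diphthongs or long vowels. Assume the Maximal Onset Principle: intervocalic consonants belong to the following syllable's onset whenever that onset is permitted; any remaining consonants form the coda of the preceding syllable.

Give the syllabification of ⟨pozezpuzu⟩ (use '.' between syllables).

The vowels are o, e, u, u — 4 nuclei, so 4 syllables.
σ1/σ2 boundary: just /z/ — single C goes to the following onset.
σ2/σ3 boundary: /zp/ — longest licit onset from the right is /p/, leaving /z/ as coda.
σ3/σ4 boundary: /z/ → onset of the next syllable (single consonants are always licit onsets).

po.zez.pu.zu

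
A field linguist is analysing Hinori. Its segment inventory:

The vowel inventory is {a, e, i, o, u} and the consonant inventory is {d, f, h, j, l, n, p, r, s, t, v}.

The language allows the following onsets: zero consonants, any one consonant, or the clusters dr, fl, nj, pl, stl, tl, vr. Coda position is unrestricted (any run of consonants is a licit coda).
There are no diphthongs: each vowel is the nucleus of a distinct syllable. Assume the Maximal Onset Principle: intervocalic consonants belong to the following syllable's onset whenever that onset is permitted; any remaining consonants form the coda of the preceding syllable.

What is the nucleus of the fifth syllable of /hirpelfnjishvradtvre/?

e

Vowels present: i, e, i, a, e; each is a nucleus, giving 5 syllables.
The fifth nucleus (vowel 5 from the left) is /e/.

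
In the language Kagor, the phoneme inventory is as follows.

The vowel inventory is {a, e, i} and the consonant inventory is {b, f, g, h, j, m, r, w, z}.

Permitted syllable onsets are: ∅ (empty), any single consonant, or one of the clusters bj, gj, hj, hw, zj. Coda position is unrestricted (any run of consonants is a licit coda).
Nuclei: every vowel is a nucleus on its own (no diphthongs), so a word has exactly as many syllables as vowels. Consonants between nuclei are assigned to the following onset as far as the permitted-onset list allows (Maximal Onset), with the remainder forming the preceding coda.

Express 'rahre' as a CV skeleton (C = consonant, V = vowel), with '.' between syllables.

Vowels present: a, e; each is a nucleus, giving 2 syllables.
/a…e/ gap (V1→V2): /hr/ splits as /h/ + /r/ (/r/ is the longest suffix that is a licit onset).
Syllabification: rah.re.
Mapping each syllable to C/V: /rah/ → CVC, /re/ → CV.

CVC.CV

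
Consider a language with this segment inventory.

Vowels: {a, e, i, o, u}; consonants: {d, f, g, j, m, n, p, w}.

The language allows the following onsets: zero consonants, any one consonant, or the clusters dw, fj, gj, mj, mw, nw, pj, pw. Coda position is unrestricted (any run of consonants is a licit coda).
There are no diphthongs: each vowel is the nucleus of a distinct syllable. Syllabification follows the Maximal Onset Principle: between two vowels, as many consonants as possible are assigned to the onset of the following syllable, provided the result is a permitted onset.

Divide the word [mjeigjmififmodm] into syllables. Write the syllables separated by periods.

Vowels present: e, i, i, i, o; each is a nucleus, giving 5 syllables.
/e…i/ gap (V1→V2): nothing intervenes; syllable break is V.V.
/i…i/ gap (V2→V3): cluster /gjm/ — the longest permitted-onset suffix is /m/; onset = /m/, preceding coda = /gj/.
/i…i/ gap (V3→V4): /f/ is a single consonant, so it becomes the next onset.
/i…o/ gap (V4→V5): /fm/ — longest licit onset from the right is /m/, leaving /f/ as coda.

mje.igj.mi.fif.modm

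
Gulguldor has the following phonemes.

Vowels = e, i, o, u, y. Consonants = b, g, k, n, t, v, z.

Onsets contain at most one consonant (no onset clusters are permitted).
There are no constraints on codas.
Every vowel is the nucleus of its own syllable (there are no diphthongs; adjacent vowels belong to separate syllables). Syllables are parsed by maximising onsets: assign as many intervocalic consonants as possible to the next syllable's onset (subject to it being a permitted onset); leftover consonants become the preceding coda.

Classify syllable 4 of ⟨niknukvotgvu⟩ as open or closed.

The vowels are i, u, o, u — 4 nuclei, so 4 syllables.
V1 /i/ – V2 /u/: cluster /kn/ — the longest permitted-onset suffix is /n/; onset = /n/, preceding coda = /k/.
V2 /u/ – V3 /o/: /kv/ splits as /k/ + /v/ (/v/ is the longest suffix that is a licit onset).
V3 /o/ – V4 /u/: /tgv/ — longest licit onset from the right is /v/, leaving /tg/ as coda.
So the parse is nik.nuk.votg.vu.
Syllable 4 is /vu/; it ends in its nucleus with no coda, so it is open.

open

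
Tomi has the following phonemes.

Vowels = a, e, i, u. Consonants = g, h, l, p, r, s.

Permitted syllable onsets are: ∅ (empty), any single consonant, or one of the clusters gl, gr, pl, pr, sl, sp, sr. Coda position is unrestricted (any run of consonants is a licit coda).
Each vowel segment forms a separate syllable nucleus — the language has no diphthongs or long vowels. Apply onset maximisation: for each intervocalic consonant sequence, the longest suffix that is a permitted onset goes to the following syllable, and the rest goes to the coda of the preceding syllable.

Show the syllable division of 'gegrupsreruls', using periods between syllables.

Nuclei (vowels): e, u, e, u → 4 syllables.
Between /e/ (V1) and /u/ (V2): cluster /gr/ — /gr/ is itself a permitted onset, so the whole cluster goes right; preceding coda = ∅.
Between /u/ (V2) and /e/ (V3): cluster /psr/ — the longest permitted-onset suffix is /sr/; onset = /sr/, preceding coda = /p/.
Between /e/ (V3) and /u/ (V4): just /r/ — single C goes to the following onset.

ge.grup.sre.ruls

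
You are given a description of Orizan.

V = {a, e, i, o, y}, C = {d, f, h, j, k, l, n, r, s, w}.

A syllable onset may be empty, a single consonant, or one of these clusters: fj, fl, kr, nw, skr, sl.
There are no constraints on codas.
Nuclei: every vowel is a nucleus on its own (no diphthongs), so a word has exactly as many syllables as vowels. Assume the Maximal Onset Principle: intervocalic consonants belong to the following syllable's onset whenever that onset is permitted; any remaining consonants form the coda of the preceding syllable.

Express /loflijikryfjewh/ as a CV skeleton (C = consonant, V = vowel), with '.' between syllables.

CV.CCV.CV.CCV.CCVCC

Nuclei (vowels): o, i, i, y, e → 5 syllables.
Between /o/ (V1) and /i/ (V2): cluster /fl/ — /fl/ is itself a permitted onset, so the whole cluster goes right; preceding coda = ∅.
Between /i/ (V2) and /i/ (V3): just /j/ — single C goes to the following onset.
Between /i/ (V3) and /y/ (V4): /kr/ — entire cluster is a permitted onset → onset /kr/, coda ∅.
Between /y/ (V4) and /e/ (V5): cluster /fj/ — /fj/ is itself a permitted onset, so the whole cluster goes right; preceding coda = ∅.
So the parse is lo.fli.ji.kry.fjewh.
Mapping each syllable to C/V: /lo/ → CV, /fli/ → CCV, /ji/ → CV, /kry/ → CCV, /fjewh/ → CCVCC.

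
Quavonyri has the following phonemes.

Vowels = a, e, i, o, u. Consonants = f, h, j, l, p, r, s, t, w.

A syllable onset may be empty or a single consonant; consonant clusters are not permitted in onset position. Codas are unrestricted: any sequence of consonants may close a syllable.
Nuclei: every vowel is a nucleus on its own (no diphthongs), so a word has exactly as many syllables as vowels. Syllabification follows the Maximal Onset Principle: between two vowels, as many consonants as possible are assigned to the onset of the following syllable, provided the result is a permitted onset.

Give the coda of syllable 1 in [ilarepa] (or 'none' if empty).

none

Nuclei (vowels): i, a, e, a → 4 syllables.
/i…a/ gap (V1→V2): just /l/ — single C goes to the following onset.
/a…e/ gap (V2→V3): just /r/ — single C goes to the following onset.
/e…a/ gap (V3→V4): just /p/ — single C goes to the following onset.
Putting it together: i.la.re.pa.
Syllable 1 is /i/: onset ∅, nucleus /i/, coda ∅.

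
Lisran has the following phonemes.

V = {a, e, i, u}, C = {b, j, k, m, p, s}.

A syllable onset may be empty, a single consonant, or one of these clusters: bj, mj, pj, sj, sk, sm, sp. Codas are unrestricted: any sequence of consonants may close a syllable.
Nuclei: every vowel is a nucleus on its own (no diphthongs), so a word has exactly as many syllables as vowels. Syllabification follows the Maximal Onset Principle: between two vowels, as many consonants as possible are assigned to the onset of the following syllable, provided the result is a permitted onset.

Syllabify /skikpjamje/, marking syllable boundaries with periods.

skik.pja.mje

Vowels present: i, a, e; each is a nucleus, giving 3 syllables.
σ1/σ2 boundary: /kpj/ — longest licit onset from the right is /pj/, leaving /k/ as coda.
σ2/σ3 boundary: /mj/ — entire cluster is a permitted onset → onset /mj/, coda ∅.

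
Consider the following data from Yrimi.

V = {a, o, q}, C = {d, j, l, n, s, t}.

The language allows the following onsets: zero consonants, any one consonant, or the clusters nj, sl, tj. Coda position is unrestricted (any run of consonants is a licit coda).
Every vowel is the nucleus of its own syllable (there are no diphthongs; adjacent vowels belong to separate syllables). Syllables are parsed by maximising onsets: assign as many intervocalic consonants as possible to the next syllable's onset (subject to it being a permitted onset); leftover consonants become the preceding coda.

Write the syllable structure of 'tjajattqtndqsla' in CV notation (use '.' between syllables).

CCV.CVC.CVCC.CV.CCV

Nuclei (vowels): a, a, q, q, a → 5 syllables.
/a…a/ gap (V1→V2): /j/ → onset of the next syllable (single consonants are always licit onsets).
/a…q/ gap (V2→V3): /tt/; trying suffixes from longest down, /t/ is the first permitted one, so coda /t/ | onset /t/.
/q…q/ gap (V3→V4): /tnd/ splits as /tn/ + /d/ (/d/ is the longest suffix that is a licit onset).
/q…a/ gap (V4→V5): /sl/ — entire cluster is a permitted onset → onset /sl/, coda ∅.
Syllabification: tja.jat.tqtn.dq.sla.
Mapping each syllable to C/V: /tja/ → CCV, /jat/ → CVC, /tqtn/ → CVCC, /dq/ → CV, /sla/ → CCV.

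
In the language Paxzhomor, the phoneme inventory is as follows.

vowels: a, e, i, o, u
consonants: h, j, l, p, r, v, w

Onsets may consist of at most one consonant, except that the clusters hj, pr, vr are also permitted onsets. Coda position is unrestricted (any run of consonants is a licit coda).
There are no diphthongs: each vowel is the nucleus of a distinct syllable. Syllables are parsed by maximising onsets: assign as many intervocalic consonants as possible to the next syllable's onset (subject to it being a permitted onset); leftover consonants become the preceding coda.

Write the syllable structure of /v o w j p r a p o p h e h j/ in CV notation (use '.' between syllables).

CVCC.CCV.CVC.CVCC

The vowels are o, a, o, e — 4 nuclei, so 4 syllables.
σ1/σ2 boundary: /wjpr/ splits as /wj/ + /pr/ (/pr/ is the longest suffix that is a licit onset).
σ2/σ3 boundary: /p/ → onset of the next syllable (single consonants are always licit onsets).
σ3/σ4 boundary: /ph/ — longest licit onset from the right is /h/, leaving /p/ as coda.
Syllabification: vowj.pra.pop.hehj.
Mapping each syllable to C/V: /vowj/ → CVCC, /pra/ → CCV, /pop/ → CVC, /hehj/ → CVCC.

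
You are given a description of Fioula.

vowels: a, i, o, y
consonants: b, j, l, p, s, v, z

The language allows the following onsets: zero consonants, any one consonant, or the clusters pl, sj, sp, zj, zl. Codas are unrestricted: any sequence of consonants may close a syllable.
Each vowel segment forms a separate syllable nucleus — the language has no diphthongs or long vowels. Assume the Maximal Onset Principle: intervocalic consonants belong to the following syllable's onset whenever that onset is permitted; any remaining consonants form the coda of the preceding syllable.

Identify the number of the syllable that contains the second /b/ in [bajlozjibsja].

Vowels present: a, o, i, a; each is a nucleus, giving 4 syllables.
Between /a/ (V1) and /o/ (V2): /jl/ splits as /j/ + /l/ (/l/ is the longest suffix that is a licit onset).
Between /o/ (V2) and /i/ (V3): /zj/ — entire cluster is a permitted onset → onset /zj/, coda ∅.
Between /i/ (V3) and /a/ (V4): cluster /bsj/ — the longest permitted-onset suffix is /sj/; onset = /sj/, preceding coda = /b/.
Putting it together: baj.lo.zjib.sja.
The second /b/ is in the coda of syllable 3 (/zjib/).

3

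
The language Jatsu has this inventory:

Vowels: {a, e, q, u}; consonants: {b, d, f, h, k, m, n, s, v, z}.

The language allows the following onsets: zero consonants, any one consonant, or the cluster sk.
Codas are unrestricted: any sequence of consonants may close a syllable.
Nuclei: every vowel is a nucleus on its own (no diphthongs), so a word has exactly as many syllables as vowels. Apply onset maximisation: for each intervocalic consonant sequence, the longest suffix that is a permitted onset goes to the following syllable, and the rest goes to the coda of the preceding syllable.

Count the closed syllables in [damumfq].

1

The vowels are a, u, q — 3 nuclei, so 3 syllables.
/a…u/ gap (V1→V2): just /m/ — single C goes to the following onset.
/u…q/ gap (V2→V3): /mf/ — longest licit onset from the right is /f/, leaving /m/ as coda.
Syllabification: da.mum.fq.
Classifying each syllable: /da/ (open), /mum/ (closed), /fq/ (open).
Closed syllables: 1.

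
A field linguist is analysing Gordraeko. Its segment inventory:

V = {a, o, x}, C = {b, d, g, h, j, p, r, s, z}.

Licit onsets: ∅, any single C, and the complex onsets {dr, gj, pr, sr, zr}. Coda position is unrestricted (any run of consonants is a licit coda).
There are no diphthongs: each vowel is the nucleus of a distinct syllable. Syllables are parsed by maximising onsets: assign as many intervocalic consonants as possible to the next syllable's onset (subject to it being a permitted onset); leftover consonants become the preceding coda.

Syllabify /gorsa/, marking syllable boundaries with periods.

Nuclei (vowels): o, a → 2 syllables.
Between /o/ (V1) and /a/ (V2): cluster /rs/ — the longest permitted-onset suffix is /s/; onset = /s/, preceding coda = /r/.

gor.sa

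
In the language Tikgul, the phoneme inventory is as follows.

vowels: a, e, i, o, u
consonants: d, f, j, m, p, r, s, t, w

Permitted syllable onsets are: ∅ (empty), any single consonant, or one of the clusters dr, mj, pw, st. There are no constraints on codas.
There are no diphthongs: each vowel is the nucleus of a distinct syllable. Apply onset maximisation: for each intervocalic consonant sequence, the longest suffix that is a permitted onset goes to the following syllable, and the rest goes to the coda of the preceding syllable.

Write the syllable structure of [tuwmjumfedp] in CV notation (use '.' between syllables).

CVC.CCVC.CVCC

Vowels present: u, u, e; each is a nucleus, giving 3 syllables.
V1 /u/ – V2 /u/: /wmj/; trying suffixes from longest down, /mj/ is the first permitted one, so coda /w/ | onset /mj/.
V2 /u/ – V3 /e/: /mf/; trying suffixes from longest down, /f/ is the first permitted one, so coda /m/ | onset /f/.
So the parse is tuw.mjum.fedp.
Mapping each syllable to C/V: /tuw/ → CVC, /mjum/ → CCVC, /fedp/ → CVCC.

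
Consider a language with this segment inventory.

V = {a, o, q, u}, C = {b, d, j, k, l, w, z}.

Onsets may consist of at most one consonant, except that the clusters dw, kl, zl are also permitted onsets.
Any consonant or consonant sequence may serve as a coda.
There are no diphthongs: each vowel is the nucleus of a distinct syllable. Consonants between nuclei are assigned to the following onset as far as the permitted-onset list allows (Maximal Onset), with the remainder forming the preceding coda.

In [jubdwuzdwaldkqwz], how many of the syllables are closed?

Nuclei (vowels): u, u, a, q → 4 syllables.
V1 /u/ – V2 /u/: cluster /bdw/ — the longest permitted-onset suffix is /dw/; onset = /dw/, preceding coda = /b/.
V2 /u/ – V3 /a/: /zdw/ splits as /z/ + /dw/ (/dw/ is the longest suffix that is a licit onset).
V3 /a/ – V4 /q/: /ldk/; trying suffixes from longest down, /k/ is the first permitted one, so coda /ld/ | onset /k/.
Putting it together: jub.dwuz.dwald.kqwz.
Classifying each syllable: /jub/ (closed), /dwuz/ (closed), /dwald/ (closed), /kqwz/ (closed).
Closed syllables: 4.

4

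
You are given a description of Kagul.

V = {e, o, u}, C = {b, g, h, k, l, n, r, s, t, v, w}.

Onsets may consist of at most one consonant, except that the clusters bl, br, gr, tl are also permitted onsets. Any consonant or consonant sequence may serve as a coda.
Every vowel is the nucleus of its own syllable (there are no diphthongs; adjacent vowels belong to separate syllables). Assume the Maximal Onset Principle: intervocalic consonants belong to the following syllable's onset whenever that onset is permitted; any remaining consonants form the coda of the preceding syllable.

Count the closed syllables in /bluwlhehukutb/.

2

Nuclei (vowels): u, e, u, u → 4 syllables.
V1 /u/ – V2 /e/: cluster /wlh/ — the longest permitted-onset suffix is /h/; onset = /h/, preceding coda = /wl/.
V2 /e/ – V3 /u/: /h/ → onset of the next syllable (single consonants are always licit onsets).
V3 /u/ – V4 /u/: just /k/ — single C goes to the following onset.
So the parse is bluwl.he.hu.kutb.
Classifying each syllable: /bluwl/ (closed), /he/ (open), /hu/ (open), /kutb/ (closed).
Closed syllables: 2.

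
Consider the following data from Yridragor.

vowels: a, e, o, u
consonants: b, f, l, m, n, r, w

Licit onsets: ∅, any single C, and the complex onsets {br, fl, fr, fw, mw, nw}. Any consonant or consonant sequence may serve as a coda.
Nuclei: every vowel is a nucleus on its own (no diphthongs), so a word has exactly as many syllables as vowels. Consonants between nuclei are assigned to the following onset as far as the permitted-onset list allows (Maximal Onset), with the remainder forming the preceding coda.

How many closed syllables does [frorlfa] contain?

Nuclei (vowels): o, a → 2 syllables.
Between /o/ (V1) and /a/ (V2): /rlf/; trying suffixes from longest down, /f/ is the first permitted one, so coda /rl/ | onset /f/.
Result: frorl.fa.
Classifying each syllable: /frorl/ (closed), /fa/ (open).
Closed syllables: 1.

1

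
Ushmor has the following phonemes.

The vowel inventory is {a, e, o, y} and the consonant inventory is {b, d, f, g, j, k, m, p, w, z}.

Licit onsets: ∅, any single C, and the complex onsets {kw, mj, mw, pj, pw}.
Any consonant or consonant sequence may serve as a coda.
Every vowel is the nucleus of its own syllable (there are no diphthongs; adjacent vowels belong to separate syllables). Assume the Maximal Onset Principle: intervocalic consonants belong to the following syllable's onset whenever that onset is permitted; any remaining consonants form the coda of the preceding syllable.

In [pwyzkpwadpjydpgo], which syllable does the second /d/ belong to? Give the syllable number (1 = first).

Vowels present: y, a, y, o; each is a nucleus, giving 4 syllables.
V1 /y/ – V2 /a/: cluster /zkpw/ — the longest permitted-onset suffix is /pw/; onset = /pw/, preceding coda = /zk/.
V2 /a/ – V3 /y/: /dpj/ — longest licit onset from the right is /pj/, leaving /d/ as coda.
V3 /y/ – V4 /o/: /dpg/ splits as /dp/ + /g/ (/g/ is the longest suffix that is a licit onset).
So the parse is pwyzk.pwad.pjydp.go.
The second /d/ is in the coda of syllable 3 (/pjydp/).

3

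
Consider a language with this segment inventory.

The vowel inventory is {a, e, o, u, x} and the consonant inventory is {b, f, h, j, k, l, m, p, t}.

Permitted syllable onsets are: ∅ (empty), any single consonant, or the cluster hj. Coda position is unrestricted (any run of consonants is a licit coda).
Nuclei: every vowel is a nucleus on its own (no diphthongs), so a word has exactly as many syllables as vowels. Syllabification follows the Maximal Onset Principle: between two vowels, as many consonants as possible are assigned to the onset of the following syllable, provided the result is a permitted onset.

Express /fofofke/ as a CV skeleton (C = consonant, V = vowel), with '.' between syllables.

CV.CVC.CV

Vowels present: o, o, e; each is a nucleus, giving 3 syllables.
/o…o/ gap (V1→V2): just /f/ — single C goes to the following onset.
/o…e/ gap (V2→V3): /fk/ splits as /f/ + /k/ (/k/ is the longest suffix that is a licit onset).
Putting it together: fo.fof.ke.
Mapping each syllable to C/V: /fo/ → CV, /fof/ → CVC, /ke/ → CV.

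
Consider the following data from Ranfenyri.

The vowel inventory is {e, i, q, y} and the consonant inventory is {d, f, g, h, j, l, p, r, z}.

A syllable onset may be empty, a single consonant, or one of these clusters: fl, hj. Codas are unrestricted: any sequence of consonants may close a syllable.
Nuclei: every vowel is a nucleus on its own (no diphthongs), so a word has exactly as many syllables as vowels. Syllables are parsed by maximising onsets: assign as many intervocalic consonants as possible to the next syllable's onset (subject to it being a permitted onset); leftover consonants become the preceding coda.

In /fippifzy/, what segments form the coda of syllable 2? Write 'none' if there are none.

Nuclei (vowels): i, i, y → 3 syllables.
Between /i/ (V1) and /i/ (V2): /pp/; trying suffixes from longest down, /p/ is the first permitted one, so coda /p/ | onset /p/.
Between /i/ (V2) and /y/ (V3): /fz/; trying suffixes from longest down, /z/ is the first permitted one, so coda /f/ | onset /z/.
Syllabification: fip.pif.zy.
Syllable 2 is /pif/: onset /p/, nucleus /i/, coda /f/.

f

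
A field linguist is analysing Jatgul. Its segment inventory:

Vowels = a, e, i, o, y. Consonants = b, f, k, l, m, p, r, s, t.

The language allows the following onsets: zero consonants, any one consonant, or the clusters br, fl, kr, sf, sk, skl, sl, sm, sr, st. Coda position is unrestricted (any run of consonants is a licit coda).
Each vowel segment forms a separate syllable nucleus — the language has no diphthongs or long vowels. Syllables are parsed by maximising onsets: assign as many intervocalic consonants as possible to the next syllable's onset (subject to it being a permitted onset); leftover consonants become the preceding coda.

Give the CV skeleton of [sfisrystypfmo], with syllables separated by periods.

CCV.CCV.CCVCC.CV

Nuclei (vowels): i, y, y, o → 4 syllables.
Between /i/ (V1) and /y/ (V2): /sr/ is a licit onset in full, so it all attaches to the next syllable.
Between /y/ (V2) and /y/ (V3): cluster /st/ — /st/ is itself a permitted onset, so the whole cluster goes right; preceding coda = ∅.
Between /y/ (V3) and /o/ (V4): /pfm/ splits as /pf/ + /m/ (/m/ is the longest suffix that is a licit onset).
Syllabification: sfi.sry.stypf.mo.
Mapping each syllable to C/V: /sfi/ → CCV, /sry/ → CCV, /stypf/ → CCVCC, /mo/ → CV.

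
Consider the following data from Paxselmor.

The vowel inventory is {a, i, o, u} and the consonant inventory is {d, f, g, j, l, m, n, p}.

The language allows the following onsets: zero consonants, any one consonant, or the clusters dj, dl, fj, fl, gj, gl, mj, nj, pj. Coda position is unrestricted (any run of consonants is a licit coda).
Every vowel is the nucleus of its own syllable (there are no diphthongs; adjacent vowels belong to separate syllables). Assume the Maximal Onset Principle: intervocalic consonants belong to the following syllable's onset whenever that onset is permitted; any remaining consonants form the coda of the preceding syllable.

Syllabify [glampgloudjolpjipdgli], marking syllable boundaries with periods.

glamp.glo.u.djol.pjipd.gli

The vowels are a, o, u, o, i, i — 6 nuclei, so 6 syllables.
/a…o/ gap (V1→V2): /mpgl/; trying suffixes from longest down, /gl/ is the first permitted one, so coda /mp/ | onset /gl/.
/o…u/ gap (V2→V3): no consonants, so the boundary falls immediately after /o/.
/u…o/ gap (V3→V4): cluster /dj/ — /dj/ is itself a permitted onset, so the whole cluster goes right; preceding coda = ∅.
/o…i/ gap (V4→V5): /lpj/ splits as /l/ + /pj/ (/pj/ is the longest suffix that is a licit onset).
/i…i/ gap (V5→V6): /pdgl/; trying suffixes from longest down, /gl/ is the first permitted one, so coda /pd/ | onset /gl/.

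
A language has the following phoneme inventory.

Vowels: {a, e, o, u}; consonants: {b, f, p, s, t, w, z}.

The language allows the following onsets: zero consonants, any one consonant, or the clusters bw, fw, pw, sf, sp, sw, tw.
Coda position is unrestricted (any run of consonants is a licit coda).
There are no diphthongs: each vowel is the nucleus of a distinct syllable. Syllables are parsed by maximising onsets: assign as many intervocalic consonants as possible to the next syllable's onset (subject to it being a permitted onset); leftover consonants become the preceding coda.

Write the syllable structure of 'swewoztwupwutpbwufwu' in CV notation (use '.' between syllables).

CCV.CVC.CCV.CCVCC.CCV.CCV

Nuclei (vowels): e, o, u, u, u, u → 6 syllables.
Between /e/ (V1) and /o/ (V2): /w/ → onset of the next syllable (single consonants are always licit onsets).
Between /o/ (V2) and /u/ (V3): cluster /ztw/ — the longest permitted-onset suffix is /tw/; onset = /tw/, preceding coda = /z/.
Between /u/ (V3) and /u/ (V4): cluster /pw/ — /pw/ is itself a permitted onset, so the whole cluster goes right; preceding coda = ∅.
Between /u/ (V4) and /u/ (V5): /tpbw/ — longest licit onset from the right is /bw/, leaving /tp/ as coda.
Between /u/ (V5) and /u/ (V6): /fw/ is a licit onset in full, so it all attaches to the next syllable.
Syllabification: swe.woz.twu.pwutp.bwu.fwu.
Mapping each syllable to C/V: /swe/ → CCV, /woz/ → CVC, /twu/ → CCV, /pwutp/ → CCVCC, /bwu/ → CCV, /fwu/ → CCV.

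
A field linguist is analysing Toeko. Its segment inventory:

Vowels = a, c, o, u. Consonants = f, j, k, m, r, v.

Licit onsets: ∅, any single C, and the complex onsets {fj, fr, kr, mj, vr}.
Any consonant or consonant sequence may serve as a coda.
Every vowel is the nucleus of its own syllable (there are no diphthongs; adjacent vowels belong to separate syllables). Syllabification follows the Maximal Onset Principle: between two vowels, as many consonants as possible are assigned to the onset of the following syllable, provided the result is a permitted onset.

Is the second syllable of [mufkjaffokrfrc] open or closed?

Nuclei (vowels): u, a, o, c → 4 syllables.
V1 /u/ – V2 /a/: /fkj/; trying suffixes from longest down, /j/ is the first permitted one, so coda /fk/ | onset /j/.
V2 /a/ – V3 /o/: /ff/ splits as /f/ + /f/ (/f/ is the longest suffix that is a licit onset).
V3 /o/ – V4 /c/: cluster /krfr/ — the longest permitted-onset suffix is /fr/; onset = /fr/, preceding coda = /kr/.
Syllabification: mufk.jaf.fokr.frc.
Syllable 2 is /jaf/ with coda /f/, so it is closed.

closed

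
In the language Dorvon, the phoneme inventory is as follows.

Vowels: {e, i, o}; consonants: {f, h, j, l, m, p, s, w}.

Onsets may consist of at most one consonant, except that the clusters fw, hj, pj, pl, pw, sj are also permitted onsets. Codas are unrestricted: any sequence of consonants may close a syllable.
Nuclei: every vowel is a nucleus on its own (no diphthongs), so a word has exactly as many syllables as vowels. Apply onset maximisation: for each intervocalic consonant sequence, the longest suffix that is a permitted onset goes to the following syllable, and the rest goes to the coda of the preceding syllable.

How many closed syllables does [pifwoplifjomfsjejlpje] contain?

3

Vowels present: i, o, i, o, e, e; each is a nucleus, giving 6 syllables.
Between /i/ (V1) and /o/ (V2): /fw/ is a licit onset in full, so it all attaches to the next syllable.
Between /o/ (V2) and /i/ (V3): /pl/ — entire cluster is a permitted onset → onset /pl/, coda ∅.
Between /i/ (V3) and /o/ (V4): /fj/ splits as /f/ + /j/ (/j/ is the longest suffix that is a licit onset).
Between /o/ (V4) and /e/ (V5): cluster /mfsj/ — the longest permitted-onset suffix is /sj/; onset = /sj/, preceding coda = /mf/.
Between /e/ (V5) and /e/ (V6): cluster /jlpj/ — the longest permitted-onset suffix is /pj/; onset = /pj/, preceding coda = /jl/.
Putting it together: pi.fwo.plif.jomf.sjejl.pje.
Classifying each syllable: /pi/ (open), /fwo/ (open), /plif/ (closed), /jomf/ (closed), /sjejl/ (closed), /pje/ (open).
Closed syllables: 3.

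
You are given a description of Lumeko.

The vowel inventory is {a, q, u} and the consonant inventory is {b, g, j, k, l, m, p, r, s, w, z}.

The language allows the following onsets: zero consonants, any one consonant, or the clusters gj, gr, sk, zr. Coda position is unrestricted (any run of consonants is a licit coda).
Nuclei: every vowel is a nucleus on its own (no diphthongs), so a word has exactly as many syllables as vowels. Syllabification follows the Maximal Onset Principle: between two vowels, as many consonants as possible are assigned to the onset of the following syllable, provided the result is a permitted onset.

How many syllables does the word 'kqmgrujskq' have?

3

The vowels are q, u, q — 3 nuclei, so 3 syllables.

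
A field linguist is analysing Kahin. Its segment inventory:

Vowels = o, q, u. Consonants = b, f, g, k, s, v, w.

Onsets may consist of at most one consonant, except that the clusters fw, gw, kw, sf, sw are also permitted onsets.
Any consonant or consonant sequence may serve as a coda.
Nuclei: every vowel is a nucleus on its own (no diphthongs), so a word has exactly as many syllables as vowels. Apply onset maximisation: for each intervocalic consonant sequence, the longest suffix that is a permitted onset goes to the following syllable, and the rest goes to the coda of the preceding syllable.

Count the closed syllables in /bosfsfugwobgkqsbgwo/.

Vowels present: o, u, o, q, o; each is a nucleus, giving 5 syllables.
/o…u/ gap (V1→V2): /sfsf/; trying suffixes from longest down, /sf/ is the first permitted one, so coda /sf/ | onset /sf/.
/u…o/ gap (V2→V3): cluster /gw/ — /gw/ is itself a permitted onset, so the whole cluster goes right; preceding coda = ∅.
/o…q/ gap (V3→V4): /bgk/; trying suffixes from longest down, /k/ is the first permitted one, so coda /bg/ | onset /k/.
/q…o/ gap (V4→V5): /sbgw/ splits as /sb/ + /gw/ (/gw/ is the longest suffix that is a licit onset).
Syllabification: bosf.sfu.gwobg.kqsb.gwo.
Classifying each syllable: /bosf/ (closed), /sfu/ (open), /gwobg/ (closed), /kqsb/ (closed), /gwo/ (open).
Closed syllables: 3.

3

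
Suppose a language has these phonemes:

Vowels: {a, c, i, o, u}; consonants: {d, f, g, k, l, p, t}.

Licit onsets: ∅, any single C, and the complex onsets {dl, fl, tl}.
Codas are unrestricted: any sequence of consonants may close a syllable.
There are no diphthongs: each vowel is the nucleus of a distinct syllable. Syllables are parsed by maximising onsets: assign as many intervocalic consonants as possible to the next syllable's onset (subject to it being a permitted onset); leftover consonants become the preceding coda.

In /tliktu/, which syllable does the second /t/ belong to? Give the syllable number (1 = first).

The vowels are i, u — 2 nuclei, so 2 syllables.
/i…u/ gap (V1→V2): /kt/; trying suffixes from longest down, /t/ is the first permitted one, so coda /k/ | onset /t/.
Syllabification: tlik.tu.
The second /t/ is in the onset of syllable 2 (/tu/).

2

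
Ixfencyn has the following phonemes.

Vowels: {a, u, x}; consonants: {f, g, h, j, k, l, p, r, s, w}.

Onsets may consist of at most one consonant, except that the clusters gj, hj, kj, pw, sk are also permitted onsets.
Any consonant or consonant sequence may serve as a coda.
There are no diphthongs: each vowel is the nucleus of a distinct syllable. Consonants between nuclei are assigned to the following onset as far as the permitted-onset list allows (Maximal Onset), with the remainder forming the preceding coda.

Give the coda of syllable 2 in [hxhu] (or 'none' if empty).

Nuclei (vowels): x, u → 2 syllables.
Between /x/ (V1) and /u/ (V2): /h/ → onset of the next syllable (single consonants are always licit onsets).
Syllabification: hx.hu.
Syllable 2 is /hu/: onset /h/, nucleus /u/, coda ∅.

none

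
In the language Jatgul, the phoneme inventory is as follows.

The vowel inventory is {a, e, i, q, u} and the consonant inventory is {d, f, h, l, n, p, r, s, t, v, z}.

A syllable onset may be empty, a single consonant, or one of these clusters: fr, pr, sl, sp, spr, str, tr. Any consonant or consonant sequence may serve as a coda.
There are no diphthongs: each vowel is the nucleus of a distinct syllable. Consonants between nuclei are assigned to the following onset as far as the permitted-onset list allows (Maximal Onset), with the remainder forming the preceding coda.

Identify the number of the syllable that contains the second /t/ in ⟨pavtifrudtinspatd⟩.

4

Vowels present: a, i, u, i, a; each is a nucleus, giving 5 syllables.
σ1/σ2 boundary: /vt/ splits as /v/ + /t/ (/t/ is the longest suffix that is a licit onset).
σ2/σ3 boundary: /fr/ is a licit onset in full, so it all attaches to the next syllable.
σ3/σ4 boundary: /dt/ — longest licit onset from the right is /t/, leaving /d/ as coda.
σ4/σ5 boundary: cluster /nsp/ — the longest permitted-onset suffix is /sp/; onset = /sp/, preceding coda = /n/.
Putting it together: pav.ti.frud.tin.spatd.
The second /t/ is in the onset of syllable 4 (/tin/).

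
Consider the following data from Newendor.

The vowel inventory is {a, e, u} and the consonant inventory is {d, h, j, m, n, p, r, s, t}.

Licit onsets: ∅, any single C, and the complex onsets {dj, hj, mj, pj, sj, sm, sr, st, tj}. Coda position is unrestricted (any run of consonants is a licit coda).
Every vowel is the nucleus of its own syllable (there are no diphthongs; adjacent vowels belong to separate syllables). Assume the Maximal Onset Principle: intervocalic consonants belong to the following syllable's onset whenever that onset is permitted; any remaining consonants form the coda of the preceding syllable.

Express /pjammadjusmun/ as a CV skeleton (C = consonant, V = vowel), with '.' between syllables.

CCVC.CV.CCV.CCVC

The vowels are a, a, u, u — 4 nuclei, so 4 syllables.
Between /a/ (V1) and /a/ (V2): cluster /mm/ — the longest permitted-onset suffix is /m/; onset = /m/, preceding coda = /m/.
Between /a/ (V2) and /u/ (V3): /dj/ — entire cluster is a permitted onset → onset /dj/, coda ∅.
Between /u/ (V3) and /u/ (V4): cluster /sm/ — /sm/ is itself a permitted onset, so the whole cluster goes right; preceding coda = ∅.
So the parse is pjam.ma.dju.smun.
Mapping each syllable to C/V: /pjam/ → CCVC, /ma/ → CV, /dju/ → CCV, /smun/ → CCVC.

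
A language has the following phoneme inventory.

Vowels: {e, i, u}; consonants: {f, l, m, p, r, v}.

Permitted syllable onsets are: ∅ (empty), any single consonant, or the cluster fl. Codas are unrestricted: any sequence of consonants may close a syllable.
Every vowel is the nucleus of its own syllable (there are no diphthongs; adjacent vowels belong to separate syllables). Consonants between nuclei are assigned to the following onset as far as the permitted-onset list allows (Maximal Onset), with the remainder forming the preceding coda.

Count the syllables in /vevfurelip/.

4

Vowels present: e, u, e, i; each is a nucleus, giving 4 syllables.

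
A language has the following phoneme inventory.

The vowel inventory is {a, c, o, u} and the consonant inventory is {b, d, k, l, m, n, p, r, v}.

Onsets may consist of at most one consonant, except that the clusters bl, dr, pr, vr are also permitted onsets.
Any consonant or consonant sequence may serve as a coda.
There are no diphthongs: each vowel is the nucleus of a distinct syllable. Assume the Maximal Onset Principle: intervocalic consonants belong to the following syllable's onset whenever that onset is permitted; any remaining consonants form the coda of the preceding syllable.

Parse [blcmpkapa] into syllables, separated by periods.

Nuclei (vowels): c, a, a → 3 syllables.
σ1/σ2 boundary: cluster /mpk/ — the longest permitted-onset suffix is /k/; onset = /k/, preceding coda = /mp/.
σ2/σ3 boundary: just /p/ — single C goes to the following onset.

blcmp.ka.pa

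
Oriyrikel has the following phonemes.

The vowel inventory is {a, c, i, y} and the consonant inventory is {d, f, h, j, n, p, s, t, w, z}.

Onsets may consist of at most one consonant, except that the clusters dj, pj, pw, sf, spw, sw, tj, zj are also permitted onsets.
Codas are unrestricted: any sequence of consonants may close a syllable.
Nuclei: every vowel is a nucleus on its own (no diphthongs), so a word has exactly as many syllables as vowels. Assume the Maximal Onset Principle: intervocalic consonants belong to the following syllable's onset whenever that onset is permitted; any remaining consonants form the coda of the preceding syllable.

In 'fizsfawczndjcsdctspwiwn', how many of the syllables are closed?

Nuclei (vowels): i, a, c, c, c, i → 6 syllables.
V1 /i/ – V2 /a/: /zsf/; trying suffixes from longest down, /sf/ is the first permitted one, so coda /z/ | onset /sf/.
V2 /a/ – V3 /c/: just /w/ — single C goes to the following onset.
V3 /c/ – V4 /c/: /zndj/ splits as /zn/ + /dj/ (/dj/ is the longest suffix that is a licit onset).
V4 /c/ – V5 /c/: /sd/ splits as /s/ + /d/ (/d/ is the longest suffix that is a licit onset).
V5 /c/ – V6 /i/: /tspw/; trying suffixes from longest down, /spw/ is the first permitted one, so coda /t/ | onset /spw/.
So the parse is fiz.sfa.wczn.djcs.dct.spwiwn.
Classifying each syllable: /fiz/ (closed), /sfa/ (open), /wczn/ (closed), /djcs/ (closed), /dct/ (closed), /spwiwn/ (closed).
Closed syllables: 5.

5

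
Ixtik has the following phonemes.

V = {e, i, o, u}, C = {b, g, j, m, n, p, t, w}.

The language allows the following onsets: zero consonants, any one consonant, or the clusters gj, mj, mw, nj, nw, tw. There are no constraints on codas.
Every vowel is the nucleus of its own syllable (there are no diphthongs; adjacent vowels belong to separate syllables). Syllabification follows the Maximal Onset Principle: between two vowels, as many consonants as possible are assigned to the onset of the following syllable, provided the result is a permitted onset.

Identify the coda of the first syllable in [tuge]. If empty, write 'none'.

none

Nuclei (vowels): u, e → 2 syllables.
V1 /u/ – V2 /e/: /g/ → onset of the next syllable (single consonants are always licit onsets).
Syllabification: tu.ge.
Syllable 1 is /tu/: onset /t/, nucleus /u/, coda ∅.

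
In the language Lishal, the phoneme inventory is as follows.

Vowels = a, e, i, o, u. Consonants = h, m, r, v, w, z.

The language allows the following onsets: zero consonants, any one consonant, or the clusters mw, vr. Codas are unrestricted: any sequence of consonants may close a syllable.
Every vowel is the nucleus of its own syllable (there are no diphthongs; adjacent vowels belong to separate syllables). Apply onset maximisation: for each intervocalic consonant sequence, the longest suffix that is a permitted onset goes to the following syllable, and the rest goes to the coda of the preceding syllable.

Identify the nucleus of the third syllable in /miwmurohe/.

o

Vowels present: i, u, o, e; each is a nucleus, giving 4 syllables.
The third nucleus (vowel 3 from the left) is /o/.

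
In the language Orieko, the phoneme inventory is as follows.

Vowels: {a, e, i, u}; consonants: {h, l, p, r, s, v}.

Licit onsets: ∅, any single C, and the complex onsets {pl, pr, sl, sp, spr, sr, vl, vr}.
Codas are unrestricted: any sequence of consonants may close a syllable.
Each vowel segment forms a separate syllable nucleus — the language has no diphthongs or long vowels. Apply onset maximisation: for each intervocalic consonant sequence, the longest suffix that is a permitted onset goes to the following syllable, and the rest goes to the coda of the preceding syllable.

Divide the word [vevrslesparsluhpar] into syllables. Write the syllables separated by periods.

Nuclei (vowels): e, e, a, u, a → 5 syllables.
/e…e/ gap (V1→V2): cluster /vrsl/ — the longest permitted-onset suffix is /sl/; onset = /sl/, preceding coda = /vr/.
/e…a/ gap (V2→V3): /sp/ is a licit onset in full, so it all attaches to the next syllable.
/a…u/ gap (V3→V4): /rsl/ — longest licit onset from the right is /sl/, leaving /r/ as coda.
/u…a/ gap (V4→V5): /hp/ — longest licit onset from the right is /p/, leaving /h/ as coda.

vevr.sle.spar.sluh.par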